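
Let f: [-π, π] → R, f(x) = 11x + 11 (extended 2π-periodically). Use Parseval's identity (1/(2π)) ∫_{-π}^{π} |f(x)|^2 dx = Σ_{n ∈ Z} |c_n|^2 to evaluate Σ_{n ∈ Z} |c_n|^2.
Σ |c_n|^2 = 121π^2/3 + 121

Expand and integrate term by term over [-π, π]:
  ∫ (11x)^2 dx = 121·(2π^3/3); ∫ 2·11·(11)·x dx = 0 (odd integrand); ∫ 11^2 dx = 121·2π.
So (1/(2π)) ∫_{-π}^{π} (11x + 11)^2 dx = 121π^2/3 + 121 = 121π^2/3 + 121.
Parseval ⇒ Σ |c_n|^2 = 121π^2/3 + 121.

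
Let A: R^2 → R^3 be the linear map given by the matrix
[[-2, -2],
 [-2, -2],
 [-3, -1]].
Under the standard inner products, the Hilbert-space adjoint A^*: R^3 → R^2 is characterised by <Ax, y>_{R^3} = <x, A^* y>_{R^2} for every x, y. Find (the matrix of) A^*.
A^* = A^T =
[[-2, -2, -3],
 [-2, -2, -1]]

For real matrices with standard dot products, the defining identity <Ax, y> = <x, A^* y> gives (Ax)^T y = x^T (A^*) y, i.e. x^T A^T y = x^T (A^*) y. Since this holds for all x, y, we must have A^* = A^T. Therefore
A^* =
[[-2, -2, -3],
 [-2, -2, -1]].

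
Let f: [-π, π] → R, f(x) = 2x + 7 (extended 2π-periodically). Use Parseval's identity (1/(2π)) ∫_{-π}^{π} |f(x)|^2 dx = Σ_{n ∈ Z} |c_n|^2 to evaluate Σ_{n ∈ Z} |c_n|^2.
Σ |c_n|^2 = 4π^2/3 + 49

Expand and integrate term by term over [-π, π]:
  ∫ (2x)^2 dx = 4·(2π^3/3); ∫ 2·2·(7)·x dx = 0 (odd integrand); ∫ 7^2 dx = 49·2π.
So (1/(2π)) ∫_{-π}^{π} (2x + 7)^2 dx = 4π^2/3 + 49 = 4π^2/3 + 49.
Parseval ⇒ Σ |c_n|^2 = 4π^2/3 + 49.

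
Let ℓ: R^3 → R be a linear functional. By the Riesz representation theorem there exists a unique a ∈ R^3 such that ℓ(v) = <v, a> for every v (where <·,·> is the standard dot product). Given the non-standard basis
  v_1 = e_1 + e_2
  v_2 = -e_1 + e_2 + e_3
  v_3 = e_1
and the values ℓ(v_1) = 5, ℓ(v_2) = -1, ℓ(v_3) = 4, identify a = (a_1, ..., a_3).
a = (4, 1, 2)

Write a = (a_1, ..., a_3) in the standard basis. For each basis vector v_i, ℓ(v_i) = <v_i, a> is a linear equation in the a_j's. Collect the n equations into a matrix system V a = ℓ, where row i of V is v_i (expressed in the standard basis). Since V is invertible (lower-triangular with 1s on the diagonal, up to permutation), solve by back-substitution:
  V =
[[1, 1, 0],
 [-1, 1, 1],
 [1, 0, 0]]
  V a = (5, -1, 4)
Solving gives a = (4, 1, 2).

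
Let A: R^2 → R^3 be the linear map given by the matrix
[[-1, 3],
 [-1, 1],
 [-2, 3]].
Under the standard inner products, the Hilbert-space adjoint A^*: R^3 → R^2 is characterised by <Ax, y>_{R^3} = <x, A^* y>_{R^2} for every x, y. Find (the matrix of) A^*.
A^* = A^T =
[[-1, -1, -2],
 [3, 1, 3]]

For real matrices with standard dot products, the defining identity <Ax, y> = <x, A^* y> gives (Ax)^T y = x^T (A^*) y, i.e. x^T A^T y = x^T (A^*) y. Since this holds for all x, y, we must have A^* = A^T. Therefore
A^* =
[[-1, -1, -2],
 [3, 1, 3]].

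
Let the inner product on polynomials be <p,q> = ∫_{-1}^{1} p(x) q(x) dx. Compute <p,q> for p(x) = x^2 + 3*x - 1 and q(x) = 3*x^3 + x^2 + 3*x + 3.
<p,q> = 16/3

Expand the product: p(x)·q(x) = 3*x^5 + 10*x^4 + 3*x^3 + 11*x^2 + 6*x - 3.
∫_{-1}^{1} of each monomial x^k gives [2/(k+1) if k even, 0 if k odd]. Integrating term-by-term (or equivalently evaluating the antiderivative F(x) = x^6/2 + 2*x^5 + 3*x^4/4 + 11*x^3/3 + 3*x^2 - 3*x at the endpoints):
  F(1) − F(−1) = 83/12 − (19/12) = 16/3.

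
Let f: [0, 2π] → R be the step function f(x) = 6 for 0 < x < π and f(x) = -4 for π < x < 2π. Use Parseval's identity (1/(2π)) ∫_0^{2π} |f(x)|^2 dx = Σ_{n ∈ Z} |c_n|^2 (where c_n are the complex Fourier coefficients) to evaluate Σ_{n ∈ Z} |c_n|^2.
Σ |c_n|^2 = 26

Parseval equates the L^2 energy of f (normalised by 1/(2π)) with the ℓ^2 sum of its Fourier coefficients: (1/(2π)) ∫_0^{2π} |f|^2 = Σ |c_n|^2.
Compute the left side: (1/(2π)) [∫_0^π 6^2 dx + ∫_π^{2π} (-4)^2 dx] = (1/(2π)) · (36π + 16π) = (36 + 16)/2 = 26.
So Σ_{n ∈ Z} |c_n|^2 = 26.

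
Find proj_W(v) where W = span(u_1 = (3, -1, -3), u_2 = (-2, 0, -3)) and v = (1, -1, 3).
proj_W(v) = (146/119, 16/119, 339/119)

Set up U = [u_1 | ... | u_2] ∈ R^(3×2). The projector onto W = col(U) is P = U (U^T U)^(-1) U^T.
Compute U^T U =
  [19, 3]
  [3, 13],
and U^T v = (-5, -11).
Solve U^T U · c = U^T v for the coefficients: c = (-16/119, -97/119). The projection is proj_W(v) = U c.
Check: (v - proj_W(v)) · u_1 = 0  (should be 0).
Check: (v - proj_W(v)) · u_2 = 0  (should be 0).
Result: proj_W(v) = (146/119, 16/119, 339/119).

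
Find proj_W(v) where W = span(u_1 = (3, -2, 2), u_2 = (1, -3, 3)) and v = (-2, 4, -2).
proj_W(v) = (-2, 3, -3)

Set up U = [u_1 | ... | u_2] ∈ R^(3×2). The projector onto W = col(U) is P = U (U^T U)^(-1) U^T.
Compute U^T U =
  [17, 15]
  [15, 19],
and U^T v = (-18, -20).
Solve U^T U · c = U^T v for the coefficients: c = (-3/7, -5/7). The projection is proj_W(v) = U c.
Check: (v - proj_W(v)) · u_1 = 0  (should be 0).
Check: (v - proj_W(v)) · u_2 = 0  (should be 0).
Result: proj_W(v) = (-2, 3, -3).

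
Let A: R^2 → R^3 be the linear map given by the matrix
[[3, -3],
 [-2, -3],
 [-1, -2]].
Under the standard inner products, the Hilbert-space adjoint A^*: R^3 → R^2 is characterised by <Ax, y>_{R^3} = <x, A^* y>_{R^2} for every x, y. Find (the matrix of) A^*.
A^* = A^T =
[[3, -2, -1],
 [-3, -3, -2]]

For real matrices with standard dot products, the defining identity <Ax, y> = <x, A^* y> gives (Ax)^T y = x^T (A^*) y, i.e. x^T A^T y = x^T (A^*) y. Since this holds for all x, y, we must have A^* = A^T. Therefore
A^* =
[[3, -2, -1],
 [-3, -3, -2]].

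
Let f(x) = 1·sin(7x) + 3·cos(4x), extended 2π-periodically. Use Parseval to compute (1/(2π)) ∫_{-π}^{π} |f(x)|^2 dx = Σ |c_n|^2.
Σ |c_n|^2 = 5

Expand |f|^2 and use orthogonality of {sin(nx), cos(mx)} on [-π, π]:
  ∫_{-π}^{π} sin(nx)^2 dx = π, ∫ cos(mx)^2 dx = π, and cross terms integrate to 0.
So ∫_{-π}^{π} f(x)^2 dx = 1^2 · π + 3^2 · π = (1 + 9)π.
Divide by 2π: (1 + 9)/2 = 5.
By Parseval, this equals Σ |c_n|^2.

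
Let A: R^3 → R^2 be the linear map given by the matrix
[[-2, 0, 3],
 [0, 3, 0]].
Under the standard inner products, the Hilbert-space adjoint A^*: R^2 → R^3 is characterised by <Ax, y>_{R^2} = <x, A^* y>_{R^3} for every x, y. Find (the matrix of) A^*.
A^* = A^T =
[[-2, 0],
 [0, 3],
 [3, 0]]

For real matrices with standard dot products, the defining identity <Ax, y> = <x, A^* y> gives (Ax)^T y = x^T (A^*) y, i.e. x^T A^T y = x^T (A^*) y. Since this holds for all x, y, we must have A^* = A^T. Therefore
A^* =
[[-2, 0],
 [0, 3],
 [3, 0]].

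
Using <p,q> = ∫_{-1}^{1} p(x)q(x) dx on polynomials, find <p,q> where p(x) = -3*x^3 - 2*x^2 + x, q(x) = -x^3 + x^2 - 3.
<p,q> = 128/35

Expand the product: p(x)·q(x) = 3*x^6 - x^5 - 3*x^4 + 10*x^3 + 6*x^2 - 3*x.
∫_{-1}^{1} of each monomial x^k gives [2/(k+1) if k even, 0 if k odd]. Integrating term-by-term (or equivalently evaluating the antiderivative F(x) = 3*x^7/7 - x^6/6 - 3*x^5/5 + 5*x^4/2 + 2*x^3 - 3*x^2/2 at the endpoints):
  F(1) − F(−1) = 559/210 − (-209/210) = 128/35.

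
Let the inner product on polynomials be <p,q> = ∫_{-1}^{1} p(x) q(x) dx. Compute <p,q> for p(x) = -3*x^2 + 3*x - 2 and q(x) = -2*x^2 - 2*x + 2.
<p,q> = -164/15

Expand the product: p(x)·q(x) = 6*x^4 - 8*x^2 + 10*x - 4.
∫_{-1}^{1} of each monomial x^k gives [2/(k+1) if k even, 0 if k odd]. Integrating term-by-term (or equivalently evaluating the antiderivative F(x) = 6*x^5/5 - 8*x^3/3 + 5*x^2 - 4*x at the endpoints):
  F(1) − F(−1) = -7/15 − (157/15) = -164/15.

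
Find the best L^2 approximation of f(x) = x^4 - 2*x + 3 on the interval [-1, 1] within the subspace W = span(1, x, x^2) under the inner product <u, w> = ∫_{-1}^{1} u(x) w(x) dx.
g(x) = 6*x^2/7 - 2*x + 102/35

The best approximation g ∈ W is the orthogonal projection of f onto W. Writing g = a_0 + a_1 x + a_2 x^2, the coefficients solve the normal equations G · a = b where
  G_{ij} = <φ_i, φ_j> and b_i = <f, φ_i>, with φ_0 = 1, φ_1 = x, φ_2 = x^2.
G =
  [2, 0, 2/3]
  [0, 2/3, 0]
  [2/3, 0, 2/5],
b = (32/5, -4/3, 16/7).
Solving gives a_0 = 102/35, a_1 = -2, a_2 = 6/7, so
  g(x) = 6*x^2/7 - 2*x + 102/35.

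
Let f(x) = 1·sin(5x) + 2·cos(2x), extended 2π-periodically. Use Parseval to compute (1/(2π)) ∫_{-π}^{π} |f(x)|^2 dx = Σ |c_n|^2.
Σ |c_n|^2 = 5/2

Expand |f|^2 and use orthogonality of {sin(nx), cos(mx)} on [-π, π]:
  ∫_{-π}^{π} sin(nx)^2 dx = π, ∫ cos(mx)^2 dx = π, and cross terms integrate to 0.
So ∫_{-π}^{π} f(x)^2 dx = 1^2 · π + 2^2 · π = (1 + 4)π.
Divide by 2π: (1 + 4)/2 = 5/2.
By Parseval, this equals Σ |c_n|^2.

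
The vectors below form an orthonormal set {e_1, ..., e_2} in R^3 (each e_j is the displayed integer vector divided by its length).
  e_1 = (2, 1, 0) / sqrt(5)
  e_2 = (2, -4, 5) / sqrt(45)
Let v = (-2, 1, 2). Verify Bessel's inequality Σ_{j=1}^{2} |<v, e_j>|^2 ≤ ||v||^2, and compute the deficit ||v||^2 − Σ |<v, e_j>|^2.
Σ |<v, e_j>|^2 = 17/9; ||v||^2 = 9; deficit = 64/9

Write each e_j = u_j / sqrt(<u_j, u_j>) where u_j is the displayed integer vector. Then <v, e_j> = <v, u_j> / sqrt(<u_j, u_j>), so |<v, e_j>|^2 = <v, u_j>^2 / <u_j, u_j>.
Coefficients: <v, e_1> = -3/sqrt(5), <v, e_2> = 2/sqrt(45).
Square and sum: Σ |<v, e_j>|^2 = 17/9.
Compute ||v||^2 = v·v = 9.
Deficit = 9 − 17/9 = 64/9 ≥ 0, confirming Bessel's inequality. (The deficit equals ||v − Σ <v,e_j> e_j||^2, the squared distance from v to span{e_j}.)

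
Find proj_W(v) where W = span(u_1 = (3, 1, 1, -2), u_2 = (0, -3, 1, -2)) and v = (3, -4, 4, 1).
proj_W(v) = (105/103, -259/103, 133/103, -266/103)

Set up U = [u_1 | ... | u_2] ∈ R^(4×2). The projector onto W = col(U) is P = U (U^T U)^(-1) U^T.
Compute U^T U =
  [15, 2]
  [2, 14],
and U^T v = (7, 14).
Solve U^T U · c = U^T v for the coefficients: c = (35/103, 98/103). The projection is proj_W(v) = U c.
Check: (v - proj_W(v)) · u_1 = 0  (should be 0).
Check: (v - proj_W(v)) · u_2 = 0  (should be 0).
Result: proj_W(v) = (105/103, -259/103, 133/103, -266/103).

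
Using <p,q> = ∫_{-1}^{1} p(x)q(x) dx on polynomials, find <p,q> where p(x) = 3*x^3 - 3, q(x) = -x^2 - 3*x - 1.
<p,q> = 22/5

Expand the product: p(x)·q(x) = -3*x^5 - 9*x^4 - 3*x^3 + 3*x^2 + 9*x + 3.
∫_{-1}^{1} of each monomial x^k gives [2/(k+1) if k even, 0 if k odd]. Integrating term-by-term (or equivalently evaluating the antiderivative F(x) = -x^6/2 - 9*x^5/5 - 3*x^4/4 + x^3 + 9*x^2/2 + 3*x at the endpoints):
  F(1) − F(−1) = 109/20 − (21/20) = 22/5.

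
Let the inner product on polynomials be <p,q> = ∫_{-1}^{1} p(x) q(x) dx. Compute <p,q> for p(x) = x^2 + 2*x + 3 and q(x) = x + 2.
<p,q> = 44/3

Expand the product: p(x)·q(x) = x^3 + 4*x^2 + 7*x + 6.
∫_{-1}^{1} of each monomial x^k gives [2/(k+1) if k even, 0 if k odd]. Integrating term-by-term (or equivalently evaluating the antiderivative F(x) = x^4/4 + 4*x^3/3 + 7*x^2/2 + 6*x at the endpoints):
  F(1) − F(−1) = 133/12 − (-43/12) = 44/3.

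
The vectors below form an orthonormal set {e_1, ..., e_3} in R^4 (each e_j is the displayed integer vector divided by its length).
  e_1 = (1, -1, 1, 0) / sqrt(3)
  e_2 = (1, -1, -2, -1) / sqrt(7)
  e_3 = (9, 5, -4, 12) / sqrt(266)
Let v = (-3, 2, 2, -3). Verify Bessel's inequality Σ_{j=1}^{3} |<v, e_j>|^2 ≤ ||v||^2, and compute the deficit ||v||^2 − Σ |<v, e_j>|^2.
Σ |<v, e_j>|^2 = 841/38; ||v||^2 = 26; deficit = 147/38

Write each e_j = u_j / sqrt(<u_j, u_j>) where u_j is the displayed integer vector. Then <v, e_j> = <v, u_j> / sqrt(<u_j, u_j>), so |<v, e_j>|^2 = <v, u_j>^2 / <u_j, u_j>.
Coefficients: <v, e_1> = -3/sqrt(3), <v, e_2> = -6/sqrt(7), <v, e_3> = -61/sqrt(266).
Square and sum: Σ |<v, e_j>|^2 = 841/38.
Compute ||v||^2 = v·v = 26.
Deficit = 26 − 841/38 = 147/38 ≥ 0, confirming Bessel's inequality. (The deficit equals ||v − Σ <v,e_j> e_j||^2, the squared distance from v to span{e_j}.)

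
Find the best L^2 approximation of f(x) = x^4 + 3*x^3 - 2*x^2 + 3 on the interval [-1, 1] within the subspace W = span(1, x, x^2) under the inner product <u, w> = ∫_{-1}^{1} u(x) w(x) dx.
g(x) = -8*x^2/7 + 9*x/5 + 102/35

The best approximation g ∈ W is the orthogonal projection of f onto W. Writing g = a_0 + a_1 x + a_2 x^2, the coefficients solve the normal equations G · a = b where
  G_{ij} = <φ_i, φ_j> and b_i = <f, φ_i>, with φ_0 = 1, φ_1 = x, φ_2 = x^2.
G =
  [2, 0, 2/3]
  [0, 2/3, 0]
  [2/3, 0, 2/5],
b = (76/15, 6/5, 52/35).
Solving gives a_0 = 102/35, a_1 = 9/5, a_2 = -8/7, so
  g(x) = -8*x^2/7 + 9*x/5 + 102/35.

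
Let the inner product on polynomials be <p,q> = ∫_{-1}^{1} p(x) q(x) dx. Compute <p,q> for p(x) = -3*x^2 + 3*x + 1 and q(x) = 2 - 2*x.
<p,q> = -4

Expand the product: p(x)·q(x) = 6*x^3 - 12*x^2 + 4*x + 2.
∫_{-1}^{1} of each monomial x^k gives [2/(k+1) if k even, 0 if k odd]. Integrating term-by-term (or equivalently evaluating the antiderivative F(x) = 3*x^4/2 - 4*x^3 + 2*x^2 + 2*x at the endpoints):
  F(1) − F(−1) = 3/2 − (11/2) = -4.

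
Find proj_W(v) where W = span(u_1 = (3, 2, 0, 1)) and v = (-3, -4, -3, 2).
proj_W(v) = (-45/14, -15/7, 0, -15/14)

Set up U = [u_1 | ... | u_1] ∈ R^(4×1). The projector onto W = col(U) is P = U (U^T U)^(-1) U^T.
Compute U^T U =
  [14],
and U^T v = (-15).
Solve U^T U · c = U^T v for the coefficients: c = (-15/14). The projection is proj_W(v) = U c.
Check: (v - proj_W(v)) · u_1 = 0  (should be 0).
Result: proj_W(v) = (-45/14, -15/7, 0, -15/14).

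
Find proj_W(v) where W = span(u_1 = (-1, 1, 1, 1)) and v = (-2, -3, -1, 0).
proj_W(v) = (1/2, -1/2, -1/2, -1/2)

Set up U = [u_1 | ... | u_1] ∈ R^(4×1). The projector onto W = col(U) is P = U (U^T U)^(-1) U^T.
Compute U^T U =
  [4],
and U^T v = (-2).
Solve U^T U · c = U^T v for the coefficients: c = (-1/2). The projection is proj_W(v) = U c.
Check: (v - proj_W(v)) · u_1 = 0  (should be 0).
Result: proj_W(v) = (1/2, -1/2, -1/2, -1/2).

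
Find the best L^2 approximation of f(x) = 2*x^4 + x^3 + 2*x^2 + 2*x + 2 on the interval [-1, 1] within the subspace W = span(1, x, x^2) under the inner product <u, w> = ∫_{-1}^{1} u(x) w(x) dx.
g(x) = 26*x^2/7 + 13*x/5 + 64/35

The best approximation g ∈ W is the orthogonal projection of f onto W. Writing g = a_0 + a_1 x + a_2 x^2, the coefficients solve the normal equations G · a = b where
  G_{ij} = <φ_i, φ_j> and b_i = <f, φ_i>, with φ_0 = 1, φ_1 = x, φ_2 = x^2.
G =
  [2, 0, 2/3]
  [0, 2/3, 0]
  [2/3, 0, 2/5],
b = (92/15, 26/15, 284/105).
Solving gives a_0 = 64/35, a_1 = 13/5, a_2 = 26/7, so
  g(x) = 26*x^2/7 + 13*x/5 + 64/35.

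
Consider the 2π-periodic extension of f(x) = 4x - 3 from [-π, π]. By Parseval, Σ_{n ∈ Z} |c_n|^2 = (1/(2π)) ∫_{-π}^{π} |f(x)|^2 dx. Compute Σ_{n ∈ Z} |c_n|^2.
Σ |c_n|^2 = 16π^2/3 + 9

Expand and integrate term by term over [-π, π]:
  ∫ (4x)^2 dx = 16·(2π^3/3); ∫ 2·4·(-3)·x dx = 0 (odd integrand); ∫ (-3)^2 dx = 9·2π.
So (1/(2π)) ∫_{-π}^{π} (4x - 3)^2 dx = 16π^2/3 + 9 = 16π^2/3 + 9.
Parseval ⇒ Σ |c_n|^2 = 16π^2/3 + 9.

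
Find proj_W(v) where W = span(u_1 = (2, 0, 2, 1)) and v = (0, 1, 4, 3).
proj_W(v) = (22/9, 0, 22/9, 11/9)

Set up U = [u_1 | ... | u_1] ∈ R^(4×1). The projector onto W = col(U) is P = U (U^T U)^(-1) U^T.
Compute U^T U =
  [9],
and U^T v = (11).
Solve U^T U · c = U^T v for the coefficients: c = (11/9). The projection is proj_W(v) = U c.
Check: (v - proj_W(v)) · u_1 = 0  (should be 0).
Result: proj_W(v) = (22/9, 0, 22/9, 11/9).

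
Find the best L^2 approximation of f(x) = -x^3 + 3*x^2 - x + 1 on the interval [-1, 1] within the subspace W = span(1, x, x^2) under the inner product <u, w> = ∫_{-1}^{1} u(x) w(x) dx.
g(x) = 3*x^2 - 8*x/5 + 1

The best approximation g ∈ W is the orthogonal projection of f onto W. Writing g = a_0 + a_1 x + a_2 x^2, the coefficients solve the normal equations G · a = b where
  G_{ij} = <φ_i, φ_j> and b_i = <f, φ_i>, with φ_0 = 1, φ_1 = x, φ_2 = x^2.
G =
  [2, 0, 2/3]
  [0, 2/3, 0]
  [2/3, 0, 2/5],
b = (4, -16/15, 28/15).
Solving gives a_0 = 1, a_1 = -8/5, a_2 = 3, so
  g(x) = 3*x^2 - 8*x/5 + 1.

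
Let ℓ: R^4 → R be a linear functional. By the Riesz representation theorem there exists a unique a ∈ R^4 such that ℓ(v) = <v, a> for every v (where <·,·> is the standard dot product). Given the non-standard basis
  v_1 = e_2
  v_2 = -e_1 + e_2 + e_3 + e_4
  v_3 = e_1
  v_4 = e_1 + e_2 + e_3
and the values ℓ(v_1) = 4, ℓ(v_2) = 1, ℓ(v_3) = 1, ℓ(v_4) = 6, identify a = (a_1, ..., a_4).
a = (1, 4, 1, -3)

Write a = (a_1, ..., a_4) in the standard basis. For each basis vector v_i, ℓ(v_i) = <v_i, a> is a linear equation in the a_j's. Collect the n equations into a matrix system V a = ℓ, where row i of V is v_i (expressed in the standard basis). Since V is invertible (lower-triangular with 1s on the diagonal, up to permutation), solve by back-substitution:
  V =
[[0, 1, 0, 0],
 [-1, 1, 1, 1],
 [1, 0, 0, 0],
 [1, 1, 1, 0]]
  V a = (4, 1, 1, 6)
Solving gives a = (1, 4, 1, -3).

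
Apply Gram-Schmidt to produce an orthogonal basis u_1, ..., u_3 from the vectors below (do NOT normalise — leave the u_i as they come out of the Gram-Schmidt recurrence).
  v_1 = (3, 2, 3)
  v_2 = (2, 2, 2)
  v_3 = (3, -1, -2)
Orthogonal basis:
  u_1 = (3, 2, 3)
  u_2 = (-2/11, 6/11, -2/11)
  u_3 = (5/2, 0, -5/2)

Apply the Gram-Schmidt recurrence
  u_1 = v_1
  u_i = v_i − Σ_{j<i} ((v_i · u_j) / (u_j · u_j)) · u_j.

Step by step this gives:
  u_1 = (3, 2, 3)
  u_2 = (-2/11, 6/11, -2/11)
  u_3 = (5/2, 0, -5/2)

Orthogonality check:
  u_2 · u_1 = 0 (should be 0)
  u_3 · u_1 = 0 (should be 0)
  u_3 · u_2 = 0 (should be 0)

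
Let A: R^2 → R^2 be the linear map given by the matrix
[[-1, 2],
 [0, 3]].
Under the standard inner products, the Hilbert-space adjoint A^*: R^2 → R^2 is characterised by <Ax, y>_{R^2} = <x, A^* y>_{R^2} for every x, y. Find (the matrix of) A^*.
A^* = A^T =
[[-1, 0],
 [2, 3]]

For real matrices with standard dot products, the defining identity <Ax, y> = <x, A^* y> gives (Ax)^T y = x^T (A^*) y, i.e. x^T A^T y = x^T (A^*) y. Since this holds for all x, y, we must have A^* = A^T. Therefore
A^* =
[[-1, 0],
 [2, 3]].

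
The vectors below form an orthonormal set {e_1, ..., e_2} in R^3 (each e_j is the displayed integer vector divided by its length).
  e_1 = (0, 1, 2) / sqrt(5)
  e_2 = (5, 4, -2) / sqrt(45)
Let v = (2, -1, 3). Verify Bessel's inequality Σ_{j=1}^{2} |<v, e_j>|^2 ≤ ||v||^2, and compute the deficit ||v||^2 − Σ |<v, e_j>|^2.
Σ |<v, e_j>|^2 = 5; ||v||^2 = 14; deficit = 9

Write each e_j = u_j / sqrt(<u_j, u_j>) where u_j is the displayed integer vector. Then <v, e_j> = <v, u_j> / sqrt(<u_j, u_j>), so |<v, e_j>|^2 = <v, u_j>^2 / <u_j, u_j>.
Coefficients: <v, e_1> = 5/sqrt(5), <v, e_2> = 0/sqrt(45).
Square and sum: Σ |<v, e_j>|^2 = 5.
Compute ||v||^2 = v·v = 14.
Deficit = 14 − 5 = 9 ≥ 0, confirming Bessel's inequality. (The deficit equals ||v − Σ <v,e_j> e_j||^2, the squared distance from v to span{e_j}.)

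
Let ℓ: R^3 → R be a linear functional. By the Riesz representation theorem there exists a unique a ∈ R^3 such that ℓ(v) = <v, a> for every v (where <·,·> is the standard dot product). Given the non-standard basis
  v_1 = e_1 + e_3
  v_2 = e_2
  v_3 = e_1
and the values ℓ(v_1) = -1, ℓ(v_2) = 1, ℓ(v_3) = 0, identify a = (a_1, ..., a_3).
a = (0, 1, -1)

Write a = (a_1, ..., a_3) in the standard basis. For each basis vector v_i, ℓ(v_i) = <v_i, a> is a linear equation in the a_j's. Collect the n equations into a matrix system V a = ℓ, where row i of V is v_i (expressed in the standard basis). Since V is invertible (lower-triangular with 1s on the diagonal, up to permutation), solve by back-substitution:
  V =
[[1, 0, 1],
 [0, 1, 0],
 [1, 0, 0]]
  V a = (-1, 1, 0)
Solving gives a = (0, 1, -1).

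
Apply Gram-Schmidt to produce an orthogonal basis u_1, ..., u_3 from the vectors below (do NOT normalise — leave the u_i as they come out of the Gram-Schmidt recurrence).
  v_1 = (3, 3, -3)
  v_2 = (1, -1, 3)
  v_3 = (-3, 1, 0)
Orthogonal basis:
  u_1 = (3, 3, -3)
  u_2 = (2, 0, 2)
  u_3 = (-5/6, 5/3, 5/6)

Apply the Gram-Schmidt recurrence
  u_1 = v_1
  u_i = v_i − Σ_{j<i} ((v_i · u_j) / (u_j · u_j)) · u_j.

Step by step this gives:
  u_1 = (3, 3, -3)
  u_2 = (2, 0, 2)
  u_3 = (-5/6, 5/3, 5/6)

Orthogonality check:
  u_2 · u_1 = 0 (should be 0)
  u_3 · u_1 = 0 (should be 0)
  u_3 · u_2 = 0 (should be 0)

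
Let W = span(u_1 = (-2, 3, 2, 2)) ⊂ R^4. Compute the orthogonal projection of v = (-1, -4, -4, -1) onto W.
proj_W(v) = (40/21, -20/7, -40/21, -40/21)

Set up U = [u_1 | ... | u_1] ∈ R^(4×1). The projector onto W = col(U) is P = U (U^T U)^(-1) U^T.
Compute U^T U =
  [21],
and U^T v = (-20).
Solve U^T U · c = U^T v for the coefficients: c = (-20/21). The projection is proj_W(v) = U c.
Check: (v - proj_W(v)) · u_1 = 0  (should be 0).
Result: proj_W(v) = (40/21, -20/7, -40/21, -40/21).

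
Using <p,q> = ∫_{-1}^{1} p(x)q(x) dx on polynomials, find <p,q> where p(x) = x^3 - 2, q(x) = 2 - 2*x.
<p,q> = -44/5

Expand the product: p(x)·q(x) = -2*x^4 + 2*x^3 + 4*x - 4.
∫_{-1}^{1} of each monomial x^k gives [2/(k+1) if k even, 0 if k odd]. Integrating term-by-term (or equivalently evaluating the antiderivative F(x) = -2*x^5/5 + x^4/2 + 2*x^2 - 4*x at the endpoints):
  F(1) − F(−1) = -19/10 − (69/10) = -44/5.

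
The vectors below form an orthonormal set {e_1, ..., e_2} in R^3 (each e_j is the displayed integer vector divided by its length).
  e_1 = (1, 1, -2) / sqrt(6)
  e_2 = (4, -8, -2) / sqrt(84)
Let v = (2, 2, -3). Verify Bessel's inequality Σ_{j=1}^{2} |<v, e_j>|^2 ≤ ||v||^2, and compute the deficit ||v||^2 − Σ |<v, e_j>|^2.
Σ |<v, e_j>|^2 = 117/7; ||v||^2 = 17; deficit = 2/7

Write each e_j = u_j / sqrt(<u_j, u_j>) where u_j is the displayed integer vector. Then <v, e_j> = <v, u_j> / sqrt(<u_j, u_j>), so |<v, e_j>|^2 = <v, u_j>^2 / <u_j, u_j>.
Coefficients: <v, e_1> = 10/sqrt(6), <v, e_2> = -2/sqrt(84).
Square and sum: Σ |<v, e_j>|^2 = 117/7.
Compute ||v||^2 = v·v = 17.
Deficit = 17 − 117/7 = 2/7 ≥ 0, confirming Bessel's inequality. (The deficit equals ||v − Σ <v,e_j> e_j||^2, the squared distance from v to span{e_j}.)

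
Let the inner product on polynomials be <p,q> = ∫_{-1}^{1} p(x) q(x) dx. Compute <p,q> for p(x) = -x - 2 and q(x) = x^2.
<p,q> = -4/3

Expand the product: p(x)·q(x) = -x^3 - 2*x^2.
∫_{-1}^{1} of each monomial x^k gives [2/(k+1) if k even, 0 if k odd]. Integrating term-by-term (or equivalently evaluating the antiderivative F(x) = -x^4/4 - 2*x^3/3 at the endpoints):
  F(1) − F(−1) = -11/12 − (5/12) = -4/3.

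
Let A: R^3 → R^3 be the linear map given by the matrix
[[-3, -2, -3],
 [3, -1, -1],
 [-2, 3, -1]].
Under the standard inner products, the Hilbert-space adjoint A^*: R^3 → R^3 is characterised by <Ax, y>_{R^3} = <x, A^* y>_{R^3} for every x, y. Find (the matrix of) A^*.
A^* = A^T =
[[-3, 3, -2],
 [-2, -1, 3],
 [-3, -1, -1]]

For real matrices with standard dot products, the defining identity <Ax, y> = <x, A^* y> gives (Ax)^T y = x^T (A^*) y, i.e. x^T A^T y = x^T (A^*) y. Since this holds for all x, y, we must have A^* = A^T. Therefore
A^* =
[[-3, 3, -2],
 [-2, -1, 3],
 [-3, -1, -1]].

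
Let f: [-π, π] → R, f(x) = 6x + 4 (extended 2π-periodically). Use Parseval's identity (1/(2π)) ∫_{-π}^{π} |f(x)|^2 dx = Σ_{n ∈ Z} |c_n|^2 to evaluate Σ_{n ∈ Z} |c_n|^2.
Σ |c_n|^2 = 12π^2 + 16

Expand and integrate term by term over [-π, π]:
  ∫ (6x)^2 dx = 36·(2π^3/3); ∫ 2·6·(4)·x dx = 0 (odd integrand); ∫ 4^2 dx = 16·2π.
So (1/(2π)) ∫_{-π}^{π} (6x + 4)^2 dx = 36π^2/3 + 16 = 12π^2 + 16.
Parseval ⇒ Σ |c_n|^2 = 12π^2 + 16.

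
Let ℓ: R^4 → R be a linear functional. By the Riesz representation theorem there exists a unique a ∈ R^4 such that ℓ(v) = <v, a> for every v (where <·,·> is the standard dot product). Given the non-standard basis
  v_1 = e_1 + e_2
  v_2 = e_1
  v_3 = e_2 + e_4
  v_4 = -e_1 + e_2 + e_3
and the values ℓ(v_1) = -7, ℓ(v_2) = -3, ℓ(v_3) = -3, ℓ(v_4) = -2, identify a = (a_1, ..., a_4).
a = (-3, -4, -1, 1)

Write a = (a_1, ..., a_4) in the standard basis. For each basis vector v_i, ℓ(v_i) = <v_i, a> is a linear equation in the a_j's. Collect the n equations into a matrix system V a = ℓ, where row i of V is v_i (expressed in the standard basis). Since V is invertible (lower-triangular with 1s on the diagonal, up to permutation), solve by back-substitution:
  V =
[[1, 1, 0, 0],
 [1, 0, 0, 0],
 [0, 1, 0, 1],
 [-1, 1, 1, 0]]
  V a = (-7, -3, -3, -2)
Solving gives a = (-3, -4, -1, 1).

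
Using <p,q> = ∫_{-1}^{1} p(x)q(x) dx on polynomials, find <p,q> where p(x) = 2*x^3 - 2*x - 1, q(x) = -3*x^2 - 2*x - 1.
<p,q> = 76/15

Expand the product: p(x)·q(x) = -6*x^5 - 4*x^4 + 4*x^3 + 7*x^2 + 4*x + 1.
∫_{-1}^{1} of each monomial x^k gives [2/(k+1) if k even, 0 if k odd]. Integrating term-by-term (or equivalently evaluating the antiderivative F(x) = -x^6 - 4*x^5/5 + x^4 + 7*x^3/3 + 2*x^2 + x at the endpoints):
  F(1) − F(−1) = 68/15 − (-8/15) = 76/15.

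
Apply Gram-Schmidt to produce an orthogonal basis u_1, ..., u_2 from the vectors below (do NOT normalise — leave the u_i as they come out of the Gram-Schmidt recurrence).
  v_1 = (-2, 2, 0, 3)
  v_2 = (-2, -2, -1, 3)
Orthogonal basis:
  u_1 = (-2, 2, 0, 3)
  u_2 = (-16/17, -52/17, -1, 24/17)

Apply the Gram-Schmidt recurrence
  u_1 = v_1
  u_i = v_i − Σ_{j<i} ((v_i · u_j) / (u_j · u_j)) · u_j.

Step by step this gives:
  u_1 = (-2, 2, 0, 3)
  u_2 = (-16/17, -52/17, -1, 24/17)

Orthogonality check:
  u_2 · u_1 = 0 (should be 0)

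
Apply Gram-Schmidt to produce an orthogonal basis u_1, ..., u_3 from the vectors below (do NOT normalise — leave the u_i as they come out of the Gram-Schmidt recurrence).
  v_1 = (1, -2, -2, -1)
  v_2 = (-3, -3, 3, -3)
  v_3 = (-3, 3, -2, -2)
Orthogonal basis:
  u_1 = (1, -2, -2, -1)
  u_2 = (-3, -3, 3, -3)
  u_3 = (-27/10, 12/5, -13/5, -23/10)

Apply the Gram-Schmidt recurrence
  u_1 = v_1
  u_i = v_i − Σ_{j<i} ((v_i · u_j) / (u_j · u_j)) · u_j.

Step by step this gives:
  u_1 = (1, -2, -2, -1)
  u_2 = (-3, -3, 3, -3)
  u_3 = (-27/10, 12/5, -13/5, -23/10)

Orthogonality check:
  u_2 · u_1 = 0 (should be 0)
  u_3 · u_1 = 0 (should be 0)
  u_3 · u_2 = 0 (should be 0)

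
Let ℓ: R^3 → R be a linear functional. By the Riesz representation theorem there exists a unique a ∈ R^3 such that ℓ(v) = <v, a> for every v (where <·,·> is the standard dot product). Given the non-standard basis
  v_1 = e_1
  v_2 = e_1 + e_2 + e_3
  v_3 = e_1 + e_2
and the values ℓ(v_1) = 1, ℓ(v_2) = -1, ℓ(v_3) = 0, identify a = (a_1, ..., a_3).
a = (1, -1, -1)

Write a = (a_1, ..., a_3) in the standard basis. For each basis vector v_i, ℓ(v_i) = <v_i, a> is a linear equation in the a_j's. Collect the n equations into a matrix system V a = ℓ, where row i of V is v_i (expressed in the standard basis). Since V is invertible (lower-triangular with 1s on the diagonal, up to permutation), solve by back-substitution:
  V =
[[1, 0, 0],
 [1, 1, 1],
 [1, 1, 0]]
  V a = (1, -1, 0)
Solving gives a = (1, -1, -1).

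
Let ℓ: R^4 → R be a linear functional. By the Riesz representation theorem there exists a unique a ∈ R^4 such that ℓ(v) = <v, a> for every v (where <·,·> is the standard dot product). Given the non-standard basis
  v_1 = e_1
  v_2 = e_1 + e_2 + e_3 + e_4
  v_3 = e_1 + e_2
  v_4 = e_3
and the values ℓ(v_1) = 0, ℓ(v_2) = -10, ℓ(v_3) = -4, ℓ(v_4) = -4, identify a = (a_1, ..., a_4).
a = (0, -4, -4, -2)

Write a = (a_1, ..., a_4) in the standard basis. For each basis vector v_i, ℓ(v_i) = <v_i, a> is a linear equation in the a_j's. Collect the n equations into a matrix system V a = ℓ, where row i of V is v_i (expressed in the standard basis). Since V is invertible (lower-triangular with 1s on the diagonal, up to permutation), solve by back-substitution:
  V =
[[1, 0, 0, 0],
 [1, 1, 1, 1],
 [1, 1, 0, 0],
 [0, 0, 1, 0]]
  V a = (0, -10, -4, -4)
Solving gives a = (0, -4, -4, -2).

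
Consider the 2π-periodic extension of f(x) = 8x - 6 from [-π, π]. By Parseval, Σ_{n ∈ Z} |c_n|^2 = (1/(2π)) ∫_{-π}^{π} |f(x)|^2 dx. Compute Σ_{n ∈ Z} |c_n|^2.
Σ |c_n|^2 = 64π^2/3 + 36

Expand and integrate term by term over [-π, π]:
  ∫ (8x)^2 dx = 64·(2π^3/3); ∫ 2·8·(-6)·x dx = 0 (odd integrand); ∫ (-6)^2 dx = 36·2π.
So (1/(2π)) ∫_{-π}^{π} (8x - 6)^2 dx = 64π^2/3 + 36 = 64π^2/3 + 36.
Parseval ⇒ Σ |c_n|^2 = 64π^2/3 + 36.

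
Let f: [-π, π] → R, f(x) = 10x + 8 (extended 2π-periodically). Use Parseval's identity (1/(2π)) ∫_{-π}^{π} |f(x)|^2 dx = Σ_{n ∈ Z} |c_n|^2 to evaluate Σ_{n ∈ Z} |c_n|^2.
Σ |c_n|^2 = 100π^2/3 + 64

Expand and integrate term by term over [-π, π]:
  ∫ (10x)^2 dx = 100·(2π^3/3); ∫ 2·10·(8)·x dx = 0 (odd integrand); ∫ 8^2 dx = 64·2π.
So (1/(2π)) ∫_{-π}^{π} (10x + 8)^2 dx = 100π^2/3 + 64 = 100π^2/3 + 64.
Parseval ⇒ Σ |c_n|^2 = 100π^2/3 + 64.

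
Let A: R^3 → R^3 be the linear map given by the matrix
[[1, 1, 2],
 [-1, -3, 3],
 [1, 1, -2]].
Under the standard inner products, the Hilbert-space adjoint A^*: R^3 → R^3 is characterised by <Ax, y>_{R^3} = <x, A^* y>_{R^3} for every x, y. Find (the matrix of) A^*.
A^* = A^T =
[[1, -1, 1],
 [1, -3, 1],
 [2, 3, -2]]

For real matrices with standard dot products, the defining identity <Ax, y> = <x, A^* y> gives (Ax)^T y = x^T (A^*) y, i.e. x^T A^T y = x^T (A^*) y. Since this holds for all x, y, we must have A^* = A^T. Therefore
A^* =
[[1, -1, 1],
 [1, -3, 1],
 [2, 3, -2]].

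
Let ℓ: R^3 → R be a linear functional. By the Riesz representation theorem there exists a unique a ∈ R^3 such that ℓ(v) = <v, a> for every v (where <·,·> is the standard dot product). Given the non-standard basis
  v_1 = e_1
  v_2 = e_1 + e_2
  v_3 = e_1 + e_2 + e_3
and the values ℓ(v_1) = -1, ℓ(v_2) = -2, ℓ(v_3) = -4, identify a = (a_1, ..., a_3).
a = (-1, -1, -2)

Write a = (a_1, ..., a_3) in the standard basis. For each basis vector v_i, ℓ(v_i) = <v_i, a> is a linear equation in the a_j's. Collect the n equations into a matrix system V a = ℓ, where row i of V is v_i (expressed in the standard basis). Since V is invertible (lower-triangular with 1s on the diagonal, up to permutation), solve by back-substitution:
  V =
[[1, 0, 0],
 [1, 1, 0],
 [1, 1, 1]]
  V a = (-1, -2, -4)
Solving gives a = (-1, -1, -2).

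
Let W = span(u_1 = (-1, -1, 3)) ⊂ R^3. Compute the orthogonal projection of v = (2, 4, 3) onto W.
proj_W(v) = (-3/11, -3/11, 9/11)

Set up U = [u_1 | ... | u_1] ∈ R^(3×1). The projector onto W = col(U) is P = U (U^T U)^(-1) U^T.
Compute U^T U =
  [11],
and U^T v = (3).
Solve U^T U · c = U^T v for the coefficients: c = (3/11). The projection is proj_W(v) = U c.
Check: (v - proj_W(v)) · u_1 = 0  (should be 0).
Result: proj_W(v) = (-3/11, -3/11, 9/11).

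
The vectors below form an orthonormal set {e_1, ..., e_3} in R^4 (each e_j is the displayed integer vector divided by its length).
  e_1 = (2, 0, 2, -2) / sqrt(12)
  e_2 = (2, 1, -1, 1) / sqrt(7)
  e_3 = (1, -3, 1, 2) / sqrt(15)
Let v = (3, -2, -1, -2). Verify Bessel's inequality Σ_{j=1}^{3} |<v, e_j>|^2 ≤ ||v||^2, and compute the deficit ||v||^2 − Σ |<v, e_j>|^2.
Σ |<v, e_j>|^2 = 269/35; ||v||^2 = 18; deficit = 361/35

Write each e_j = u_j / sqrt(<u_j, u_j>) where u_j is the displayed integer vector. Then <v, e_j> = <v, u_j> / sqrt(<u_j, u_j>), so |<v, e_j>|^2 = <v, u_j>^2 / <u_j, u_j>.
Coefficients: <v, e_1> = 8/sqrt(12), <v, e_2> = 3/sqrt(7), <v, e_3> = 4/sqrt(15).
Square and sum: Σ |<v, e_j>|^2 = 269/35.
Compute ||v||^2 = v·v = 18.
Deficit = 18 − 269/35 = 361/35 ≥ 0, confirming Bessel's inequality. (The deficit equals ||v − Σ <v,e_j> e_j||^2, the squared distance from v to span{e_j}.)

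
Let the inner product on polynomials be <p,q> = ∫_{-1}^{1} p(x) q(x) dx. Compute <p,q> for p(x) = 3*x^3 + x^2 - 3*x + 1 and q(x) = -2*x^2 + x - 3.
<p,q> = -164/15

Expand the product: p(x)·q(x) = -6*x^5 + x^4 - 2*x^3 - 8*x^2 + 10*x - 3.
∫_{-1}^{1} of each monomial x^k gives [2/(k+1) if k even, 0 if k odd]. Integrating term-by-term (or equivalently evaluating the antiderivative F(x) = -x^6 + x^5/5 - x^4/2 - 8*x^3/3 + 5*x^2 - 3*x at the endpoints):
  F(1) − F(−1) = -59/30 − (269/30) = -164/15.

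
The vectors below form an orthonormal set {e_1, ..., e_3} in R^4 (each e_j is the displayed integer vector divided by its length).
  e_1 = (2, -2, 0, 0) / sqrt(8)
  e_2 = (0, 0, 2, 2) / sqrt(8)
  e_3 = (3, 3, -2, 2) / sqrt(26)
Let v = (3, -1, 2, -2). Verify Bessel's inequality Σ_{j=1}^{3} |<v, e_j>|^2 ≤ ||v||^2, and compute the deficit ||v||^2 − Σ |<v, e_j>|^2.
Σ |<v, e_j>|^2 = 106/13; ||v||^2 = 18; deficit = 128/13

Write each e_j = u_j / sqrt(<u_j, u_j>) where u_j is the displayed integer vector. Then <v, e_j> = <v, u_j> / sqrt(<u_j, u_j>), so |<v, e_j>|^2 = <v, u_j>^2 / <u_j, u_j>.
Coefficients: <v, e_1> = 8/sqrt(8), <v, e_2> = 0/sqrt(8), <v, e_3> = -2/sqrt(26).
Square and sum: Σ |<v, e_j>|^2 = 106/13.
Compute ||v||^2 = v·v = 18.
Deficit = 18 − 106/13 = 128/13 ≥ 0, confirming Bessel's inequality. (The deficit equals ||v − Σ <v,e_j> e_j||^2, the squared distance from v to span{e_j}.)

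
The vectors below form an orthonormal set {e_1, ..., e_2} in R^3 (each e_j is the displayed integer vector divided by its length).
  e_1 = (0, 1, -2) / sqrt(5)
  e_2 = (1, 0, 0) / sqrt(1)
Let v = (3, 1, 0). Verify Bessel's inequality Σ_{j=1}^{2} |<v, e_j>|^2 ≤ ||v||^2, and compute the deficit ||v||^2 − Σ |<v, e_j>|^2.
Σ |<v, e_j>|^2 = 46/5; ||v||^2 = 10; deficit = 4/5

Write each e_j = u_j / sqrt(<u_j, u_j>) where u_j is the displayed integer vector. Then <v, e_j> = <v, u_j> / sqrt(<u_j, u_j>), so |<v, e_j>|^2 = <v, u_j>^2 / <u_j, u_j>.
Coefficients: <v, e_1> = 1/sqrt(5), <v, e_2> = 3/sqrt(1).
Square and sum: Σ |<v, e_j>|^2 = 46/5.
Compute ||v||^2 = v·v = 10.
Deficit = 10 − 46/5 = 4/5 ≥ 0, confirming Bessel's inequality. (The deficit equals ||v − Σ <v,e_j> e_j||^2, the squared distance from v to span{e_j}.)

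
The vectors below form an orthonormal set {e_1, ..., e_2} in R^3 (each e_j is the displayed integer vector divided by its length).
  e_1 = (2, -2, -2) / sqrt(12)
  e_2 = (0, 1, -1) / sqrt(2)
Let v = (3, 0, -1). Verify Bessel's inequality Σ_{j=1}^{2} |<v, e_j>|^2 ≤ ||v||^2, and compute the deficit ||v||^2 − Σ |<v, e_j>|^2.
Σ |<v, e_j>|^2 = 35/6; ||v||^2 = 10; deficit = 25/6

Write each e_j = u_j / sqrt(<u_j, u_j>) where u_j is the displayed integer vector. Then <v, e_j> = <v, u_j> / sqrt(<u_j, u_j>), so |<v, e_j>|^2 = <v, u_j>^2 / <u_j, u_j>.
Coefficients: <v, e_1> = 8/sqrt(12), <v, e_2> = 1/sqrt(2).
Square and sum: Σ |<v, e_j>|^2 = 35/6.
Compute ||v||^2 = v·v = 10.
Deficit = 10 − 35/6 = 25/6 ≥ 0, confirming Bessel's inequality. (The deficit equals ||v − Σ <v,e_j> e_j||^2, the squared distance from v to span{e_j}.)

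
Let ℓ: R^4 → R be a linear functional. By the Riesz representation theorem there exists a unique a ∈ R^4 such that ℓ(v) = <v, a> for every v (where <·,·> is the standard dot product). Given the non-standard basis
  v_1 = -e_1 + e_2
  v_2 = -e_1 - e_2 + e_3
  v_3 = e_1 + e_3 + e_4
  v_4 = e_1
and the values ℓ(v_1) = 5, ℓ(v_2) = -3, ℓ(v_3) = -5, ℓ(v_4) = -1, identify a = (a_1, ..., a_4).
a = (-1, 4, 0, -4)

Write a = (a_1, ..., a_4) in the standard basis. For each basis vector v_i, ℓ(v_i) = <v_i, a> is a linear equation in the a_j's. Collect the n equations into a matrix system V a = ℓ, where row i of V is v_i (expressed in the standard basis). Since V is invertible (lower-triangular with 1s on the diagonal, up to permutation), solve by back-substitution:
  V =
[[-1, 1, 0, 0],
 [-1, -1, 1, 0],
 [1, 0, 1, 1],
 [1, 0, 0, 0]]
  V a = (5, -3, -5, -1)
Solving gives a = (-1, 4, 0, -4).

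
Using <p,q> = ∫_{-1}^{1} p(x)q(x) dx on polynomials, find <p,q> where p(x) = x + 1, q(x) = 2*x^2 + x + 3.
<p,q> = 8

Expand the product: p(x)·q(x) = 2*x^3 + 3*x^2 + 4*x + 3.
∫_{-1}^{1} of each monomial x^k gives [2/(k+1) if k even, 0 if k odd]. Integrating term-by-term (or equivalently evaluating the antiderivative F(x) = x^4/2 + x^3 + 2*x^2 + 3*x at the endpoints):
  F(1) − F(−1) = 13/2 − (-3/2) = 8.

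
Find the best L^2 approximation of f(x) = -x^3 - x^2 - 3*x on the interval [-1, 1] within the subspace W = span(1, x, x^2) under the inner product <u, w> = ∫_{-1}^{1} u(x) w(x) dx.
g(x) = -x^2 - 18*x/5

The best approximation g ∈ W is the orthogonal projection of f onto W. Writing g = a_0 + a_1 x + a_2 x^2, the coefficients solve the normal equations G · a = b where
  G_{ij} = <φ_i, φ_j> and b_i = <f, φ_i>, with φ_0 = 1, φ_1 = x, φ_2 = x^2.
G =
  [2, 0, 2/3]
  [0, 2/3, 0]
  [2/3, 0, 2/5],
b = (-2/3, -12/5, -2/5).
Solving gives a_0 = 0, a_1 = -18/5, a_2 = -1, so
  g(x) = -x^2 - 18*x/5.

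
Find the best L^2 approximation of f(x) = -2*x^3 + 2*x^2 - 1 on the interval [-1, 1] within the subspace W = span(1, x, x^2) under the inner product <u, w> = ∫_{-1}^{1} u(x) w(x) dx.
g(x) = 2*x^2 - 6*x/5 - 1

The best approximation g ∈ W is the orthogonal projection of f onto W. Writing g = a_0 + a_1 x + a_2 x^2, the coefficients solve the normal equations G · a = b where
  G_{ij} = <φ_i, φ_j> and b_i = <f, φ_i>, with φ_0 = 1, φ_1 = x, φ_2 = x^2.
G =
  [2, 0, 2/3]
  [0, 2/3, 0]
  [2/3, 0, 2/5],
b = (-2/3, -4/5, 2/15).
Solving gives a_0 = -1, a_1 = -6/5, a_2 = 2, so
  g(x) = 2*x^2 - 6*x/5 - 1.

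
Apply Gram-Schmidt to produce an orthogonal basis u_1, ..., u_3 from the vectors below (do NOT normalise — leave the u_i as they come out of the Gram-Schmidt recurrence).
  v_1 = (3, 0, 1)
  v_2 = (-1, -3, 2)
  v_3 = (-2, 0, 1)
Orthogonal basis:
  u_1 = (3, 0, 1)
  u_2 = (-7/10, -3, 21/10)
  u_3 = (-45/139, 105/139, 135/139)

Apply the Gram-Schmidt recurrence
  u_1 = v_1
  u_i = v_i − Σ_{j<i} ((v_i · u_j) / (u_j · u_j)) · u_j.

Step by step this gives:
  u_1 = (3, 0, 1)
  u_2 = (-7/10, -3, 21/10)
  u_3 = (-45/139, 105/139, 135/139)

Orthogonality check:
  u_2 · u_1 = 0 (should be 0)
  u_3 · u_1 = 0 (should be 0)
  u_3 · u_2 = 0 (should be 0)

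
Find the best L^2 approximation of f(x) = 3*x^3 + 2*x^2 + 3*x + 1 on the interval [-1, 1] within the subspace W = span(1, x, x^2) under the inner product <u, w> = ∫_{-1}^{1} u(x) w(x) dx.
g(x) = 2*x^2 + 24*x/5 + 1

The best approximation g ∈ W is the orthogonal projection of f onto W. Writing g = a_0 + a_1 x + a_2 x^2, the coefficients solve the normal equations G · a = b where
  G_{ij} = <φ_i, φ_j> and b_i = <f, φ_i>, with φ_0 = 1, φ_1 = x, φ_2 = x^2.
G =
  [2, 0, 2/3]
  [0, 2/3, 0]
  [2/3, 0, 2/5],
b = (10/3, 16/5, 22/15).
Solving gives a_0 = 1, a_1 = 24/5, a_2 = 2, so
  g(x) = 2*x^2 + 24*x/5 + 1.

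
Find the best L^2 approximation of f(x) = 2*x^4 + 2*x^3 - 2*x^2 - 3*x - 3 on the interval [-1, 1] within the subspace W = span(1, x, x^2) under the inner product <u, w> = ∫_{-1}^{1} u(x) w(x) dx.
g(x) = -2*x^2/7 - 9*x/5 - 111/35

The best approximation g ∈ W is the orthogonal projection of f onto W. Writing g = a_0 + a_1 x + a_2 x^2, the coefficients solve the normal equations G · a = b where
  G_{ij} = <φ_i, φ_j> and b_i = <f, φ_i>, with φ_0 = 1, φ_1 = x, φ_2 = x^2.
G =
  [2, 0, 2/3]
  [0, 2/3, 0]
  [2/3, 0, 2/5],
b = (-98/15, -6/5, -78/35).
Solving gives a_0 = -111/35, a_1 = -9/5, a_2 = -2/7, so
  g(x) = -2*x^2/7 - 9*x/5 - 111/35.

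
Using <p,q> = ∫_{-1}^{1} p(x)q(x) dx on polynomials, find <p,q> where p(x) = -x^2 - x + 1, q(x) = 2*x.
<p,q> = -4/3

Expand the product: p(x)·q(x) = -2*x^3 - 2*x^2 + 2*x.
∫_{-1}^{1} of each monomial x^k gives [2/(k+1) if k even, 0 if k odd]. Integrating term-by-term (or equivalently evaluating the antiderivative F(x) = -x^4/2 - 2*x^3/3 + x^2 at the endpoints):
  F(1) − F(−1) = -1/6 − (7/6) = -4/3.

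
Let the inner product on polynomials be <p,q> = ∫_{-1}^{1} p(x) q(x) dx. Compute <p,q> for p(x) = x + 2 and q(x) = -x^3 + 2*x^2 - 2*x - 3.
<p,q> = -166/15

Expand the product: p(x)·q(x) = -x^4 + 2*x^2 - 7*x - 6.
∫_{-1}^{1} of each monomial x^k gives [2/(k+1) if k even, 0 if k odd]. Integrating term-by-term (or equivalently evaluating the antiderivative F(x) = -x^5/5 + 2*x^3/3 - 7*x^2/2 - 6*x at the endpoints):
  F(1) − F(−1) = -271/30 − (61/30) = -166/15.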